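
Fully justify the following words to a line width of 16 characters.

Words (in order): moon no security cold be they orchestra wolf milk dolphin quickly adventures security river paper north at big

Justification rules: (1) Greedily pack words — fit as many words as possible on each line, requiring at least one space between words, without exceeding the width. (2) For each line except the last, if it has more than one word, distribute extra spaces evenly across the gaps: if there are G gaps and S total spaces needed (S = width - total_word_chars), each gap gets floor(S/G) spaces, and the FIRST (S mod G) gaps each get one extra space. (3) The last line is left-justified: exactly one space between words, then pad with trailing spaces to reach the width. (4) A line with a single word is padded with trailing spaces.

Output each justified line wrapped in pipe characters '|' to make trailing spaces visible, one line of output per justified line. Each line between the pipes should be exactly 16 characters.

Answer: |moon no security|
|cold   be   they|
|orchestra   wolf|
|milk     dolphin|
|quickly         |
|adventures      |
|security   river|
|paper  north  at|
|big             |

Derivation:
Line 1: ['moon', 'no', 'security'] (min_width=16, slack=0)
Line 2: ['cold', 'be', 'they'] (min_width=12, slack=4)
Line 3: ['orchestra', 'wolf'] (min_width=14, slack=2)
Line 4: ['milk', 'dolphin'] (min_width=12, slack=4)
Line 5: ['quickly'] (min_width=7, slack=9)
Line 6: ['adventures'] (min_width=10, slack=6)
Line 7: ['security', 'river'] (min_width=14, slack=2)
Line 8: ['paper', 'north', 'at'] (min_width=14, slack=2)
Line 9: ['big'] (min_width=3, slack=13)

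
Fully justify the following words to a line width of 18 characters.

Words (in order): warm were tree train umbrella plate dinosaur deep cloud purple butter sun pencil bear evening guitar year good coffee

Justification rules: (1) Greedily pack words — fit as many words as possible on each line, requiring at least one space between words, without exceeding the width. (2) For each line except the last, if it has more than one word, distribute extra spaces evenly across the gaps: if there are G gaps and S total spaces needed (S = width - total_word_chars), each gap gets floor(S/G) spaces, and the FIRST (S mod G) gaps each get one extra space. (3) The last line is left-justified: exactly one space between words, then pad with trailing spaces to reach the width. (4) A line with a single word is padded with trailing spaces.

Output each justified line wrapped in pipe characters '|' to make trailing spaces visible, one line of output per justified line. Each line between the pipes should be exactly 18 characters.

Line 1: ['warm', 'were', 'tree'] (min_width=14, slack=4)
Line 2: ['train', 'umbrella'] (min_width=14, slack=4)
Line 3: ['plate', 'dinosaur'] (min_width=14, slack=4)
Line 4: ['deep', 'cloud', 'purple'] (min_width=17, slack=1)
Line 5: ['butter', 'sun', 'pencil'] (min_width=17, slack=1)
Line 6: ['bear', 'evening'] (min_width=12, slack=6)
Line 7: ['guitar', 'year', 'good'] (min_width=16, slack=2)
Line 8: ['coffee'] (min_width=6, slack=12)

Answer: |warm   were   tree|
|train     umbrella|
|plate     dinosaur|
|deep  cloud purple|
|butter  sun pencil|
|bear       evening|
|guitar  year  good|
|coffee            |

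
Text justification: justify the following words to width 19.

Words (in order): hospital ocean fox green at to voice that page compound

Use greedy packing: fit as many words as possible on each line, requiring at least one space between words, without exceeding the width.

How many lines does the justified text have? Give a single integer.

Line 1: ['hospital', 'ocean', 'fox'] (min_width=18, slack=1)
Line 2: ['green', 'at', 'to', 'voice'] (min_width=17, slack=2)
Line 3: ['that', 'page', 'compound'] (min_width=18, slack=1)
Total lines: 3

Answer: 3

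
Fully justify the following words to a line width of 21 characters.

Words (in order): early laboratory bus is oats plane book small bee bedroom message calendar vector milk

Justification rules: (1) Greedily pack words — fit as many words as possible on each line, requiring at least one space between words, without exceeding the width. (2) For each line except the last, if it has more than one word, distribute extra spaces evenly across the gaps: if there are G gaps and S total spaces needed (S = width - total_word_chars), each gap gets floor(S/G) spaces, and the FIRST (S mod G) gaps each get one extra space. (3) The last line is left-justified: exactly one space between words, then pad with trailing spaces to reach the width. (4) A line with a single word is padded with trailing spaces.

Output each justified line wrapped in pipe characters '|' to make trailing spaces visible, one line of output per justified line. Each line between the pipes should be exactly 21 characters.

Answer: |early  laboratory bus|
|is  oats  plane  book|
|small   bee   bedroom|
|message      calendar|
|vector milk          |

Derivation:
Line 1: ['early', 'laboratory', 'bus'] (min_width=20, slack=1)
Line 2: ['is', 'oats', 'plane', 'book'] (min_width=18, slack=3)
Line 3: ['small', 'bee', 'bedroom'] (min_width=17, slack=4)
Line 4: ['message', 'calendar'] (min_width=16, slack=5)
Line 5: ['vector', 'milk'] (min_width=11, slack=10)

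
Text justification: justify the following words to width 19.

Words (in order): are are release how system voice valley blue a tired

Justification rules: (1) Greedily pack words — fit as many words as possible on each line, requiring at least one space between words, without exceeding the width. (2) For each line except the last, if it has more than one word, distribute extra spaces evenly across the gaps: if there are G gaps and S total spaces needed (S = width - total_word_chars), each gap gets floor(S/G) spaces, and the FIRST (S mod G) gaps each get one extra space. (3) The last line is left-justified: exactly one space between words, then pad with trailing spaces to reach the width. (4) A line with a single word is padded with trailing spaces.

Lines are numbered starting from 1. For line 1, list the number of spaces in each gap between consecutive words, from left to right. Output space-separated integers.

Answer: 1 1 1

Derivation:
Line 1: ['are', 'are', 'release', 'how'] (min_width=19, slack=0)
Line 2: ['system', 'voice', 'valley'] (min_width=19, slack=0)
Line 3: ['blue', 'a', 'tired'] (min_width=12, slack=7)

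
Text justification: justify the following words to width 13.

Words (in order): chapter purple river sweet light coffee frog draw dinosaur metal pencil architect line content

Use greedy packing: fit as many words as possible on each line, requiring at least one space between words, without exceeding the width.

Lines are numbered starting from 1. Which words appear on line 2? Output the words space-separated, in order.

Answer: purple river

Derivation:
Line 1: ['chapter'] (min_width=7, slack=6)
Line 2: ['purple', 'river'] (min_width=12, slack=1)
Line 3: ['sweet', 'light'] (min_width=11, slack=2)
Line 4: ['coffee', 'frog'] (min_width=11, slack=2)
Line 5: ['draw', 'dinosaur'] (min_width=13, slack=0)
Line 6: ['metal', 'pencil'] (min_width=12, slack=1)
Line 7: ['architect'] (min_width=9, slack=4)
Line 8: ['line', 'content'] (min_width=12, slack=1)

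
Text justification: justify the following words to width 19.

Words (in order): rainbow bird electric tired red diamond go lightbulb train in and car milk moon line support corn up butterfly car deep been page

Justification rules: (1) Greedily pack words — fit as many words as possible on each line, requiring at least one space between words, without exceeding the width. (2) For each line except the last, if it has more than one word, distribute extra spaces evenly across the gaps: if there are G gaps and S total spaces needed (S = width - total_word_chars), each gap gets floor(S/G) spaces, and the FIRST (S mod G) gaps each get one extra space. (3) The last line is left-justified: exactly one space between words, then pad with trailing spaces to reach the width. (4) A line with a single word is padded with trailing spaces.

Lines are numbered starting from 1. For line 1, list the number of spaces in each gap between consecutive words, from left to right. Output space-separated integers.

Line 1: ['rainbow', 'bird'] (min_width=12, slack=7)
Line 2: ['electric', 'tired', 'red'] (min_width=18, slack=1)
Line 3: ['diamond', 'go'] (min_width=10, slack=9)
Line 4: ['lightbulb', 'train', 'in'] (min_width=18, slack=1)
Line 5: ['and', 'car', 'milk', 'moon'] (min_width=17, slack=2)
Line 6: ['line', 'support', 'corn'] (min_width=17, slack=2)
Line 7: ['up', 'butterfly', 'car'] (min_width=16, slack=3)
Line 8: ['deep', 'been', 'page'] (min_width=14, slack=5)

Answer: 8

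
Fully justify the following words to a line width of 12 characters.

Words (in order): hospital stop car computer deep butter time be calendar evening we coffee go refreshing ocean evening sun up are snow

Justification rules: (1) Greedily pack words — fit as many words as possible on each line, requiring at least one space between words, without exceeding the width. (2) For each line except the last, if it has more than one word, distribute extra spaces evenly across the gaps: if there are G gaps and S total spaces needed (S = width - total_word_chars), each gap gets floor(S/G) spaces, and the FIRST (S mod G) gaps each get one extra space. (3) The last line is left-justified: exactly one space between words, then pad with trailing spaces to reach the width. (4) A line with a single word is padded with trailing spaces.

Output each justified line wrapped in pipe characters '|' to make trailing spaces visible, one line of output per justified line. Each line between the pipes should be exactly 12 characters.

Answer: |hospital    |
|stop     car|
|computer    |
|deep  butter|
|time      be|
|calendar    |
|evening   we|
|coffee    go|
|refreshing  |
|ocean       |
|evening  sun|
|up are snow |

Derivation:
Line 1: ['hospital'] (min_width=8, slack=4)
Line 2: ['stop', 'car'] (min_width=8, slack=4)
Line 3: ['computer'] (min_width=8, slack=4)
Line 4: ['deep', 'butter'] (min_width=11, slack=1)
Line 5: ['time', 'be'] (min_width=7, slack=5)
Line 6: ['calendar'] (min_width=8, slack=4)
Line 7: ['evening', 'we'] (min_width=10, slack=2)
Line 8: ['coffee', 'go'] (min_width=9, slack=3)
Line 9: ['refreshing'] (min_width=10, slack=2)
Line 10: ['ocean'] (min_width=5, slack=7)
Line 11: ['evening', 'sun'] (min_width=11, slack=1)
Line 12: ['up', 'are', 'snow'] (min_width=11, slack=1)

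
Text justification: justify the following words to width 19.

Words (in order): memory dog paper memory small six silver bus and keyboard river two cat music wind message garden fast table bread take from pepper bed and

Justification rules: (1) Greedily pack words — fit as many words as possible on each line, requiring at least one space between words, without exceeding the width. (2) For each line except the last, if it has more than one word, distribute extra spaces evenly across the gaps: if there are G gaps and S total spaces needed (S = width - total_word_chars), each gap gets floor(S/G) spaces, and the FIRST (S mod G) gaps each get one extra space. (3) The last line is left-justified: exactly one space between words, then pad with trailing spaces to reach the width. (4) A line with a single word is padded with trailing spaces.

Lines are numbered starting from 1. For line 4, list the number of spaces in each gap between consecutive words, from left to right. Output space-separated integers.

Line 1: ['memory', 'dog', 'paper'] (min_width=16, slack=3)
Line 2: ['memory', 'small', 'six'] (min_width=16, slack=3)
Line 3: ['silver', 'bus', 'and'] (min_width=14, slack=5)
Line 4: ['keyboard', 'river', 'two'] (min_width=18, slack=1)
Line 5: ['cat', 'music', 'wind'] (min_width=14, slack=5)
Line 6: ['message', 'garden', 'fast'] (min_width=19, slack=0)
Line 7: ['table', 'bread', 'take'] (min_width=16, slack=3)
Line 8: ['from', 'pepper', 'bed', 'and'] (min_width=19, slack=0)

Answer: 2 1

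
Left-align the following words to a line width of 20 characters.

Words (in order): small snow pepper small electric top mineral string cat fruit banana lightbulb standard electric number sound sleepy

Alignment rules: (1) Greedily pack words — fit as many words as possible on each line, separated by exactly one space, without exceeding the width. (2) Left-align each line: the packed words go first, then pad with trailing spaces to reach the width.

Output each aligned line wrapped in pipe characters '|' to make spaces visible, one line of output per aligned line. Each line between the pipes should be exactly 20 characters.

Line 1: ['small', 'snow', 'pepper'] (min_width=17, slack=3)
Line 2: ['small', 'electric', 'top'] (min_width=18, slack=2)
Line 3: ['mineral', 'string', 'cat'] (min_width=18, slack=2)
Line 4: ['fruit', 'banana'] (min_width=12, slack=8)
Line 5: ['lightbulb', 'standard'] (min_width=18, slack=2)
Line 6: ['electric', 'number'] (min_width=15, slack=5)
Line 7: ['sound', 'sleepy'] (min_width=12, slack=8)

Answer: |small snow pepper   |
|small electric top  |
|mineral string cat  |
|fruit banana        |
|lightbulb standard  |
|electric number     |
|sound sleepy        |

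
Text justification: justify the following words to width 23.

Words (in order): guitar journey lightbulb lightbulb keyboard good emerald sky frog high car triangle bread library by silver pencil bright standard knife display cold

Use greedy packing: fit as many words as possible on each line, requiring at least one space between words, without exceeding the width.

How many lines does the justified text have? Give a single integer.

Line 1: ['guitar', 'journey'] (min_width=14, slack=9)
Line 2: ['lightbulb', 'lightbulb'] (min_width=19, slack=4)
Line 3: ['keyboard', 'good', 'emerald'] (min_width=21, slack=2)
Line 4: ['sky', 'frog', 'high', 'car'] (min_width=17, slack=6)
Line 5: ['triangle', 'bread', 'library'] (min_width=22, slack=1)
Line 6: ['by', 'silver', 'pencil', 'bright'] (min_width=23, slack=0)
Line 7: ['standard', 'knife', 'display'] (min_width=22, slack=1)
Line 8: ['cold'] (min_width=4, slack=19)
Total lines: 8

Answer: 8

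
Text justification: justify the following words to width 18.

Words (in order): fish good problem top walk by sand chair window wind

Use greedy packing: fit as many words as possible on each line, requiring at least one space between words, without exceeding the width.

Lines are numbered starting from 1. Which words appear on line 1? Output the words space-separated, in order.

Line 1: ['fish', 'good', 'problem'] (min_width=17, slack=1)
Line 2: ['top', 'walk', 'by', 'sand'] (min_width=16, slack=2)
Line 3: ['chair', 'window', 'wind'] (min_width=17, slack=1)

Answer: fish good problem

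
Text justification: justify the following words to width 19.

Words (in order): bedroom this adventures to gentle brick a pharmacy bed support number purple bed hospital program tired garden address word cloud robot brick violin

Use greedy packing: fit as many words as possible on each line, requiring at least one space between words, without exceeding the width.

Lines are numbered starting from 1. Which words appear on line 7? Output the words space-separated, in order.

Answer: program tired

Derivation:
Line 1: ['bedroom', 'this'] (min_width=12, slack=7)
Line 2: ['adventures', 'to'] (min_width=13, slack=6)
Line 3: ['gentle', 'brick', 'a'] (min_width=14, slack=5)
Line 4: ['pharmacy', 'bed'] (min_width=12, slack=7)
Line 5: ['support', 'number'] (min_width=14, slack=5)
Line 6: ['purple', 'bed', 'hospital'] (min_width=19, slack=0)
Line 7: ['program', 'tired'] (min_width=13, slack=6)
Line 8: ['garden', 'address', 'word'] (min_width=19, slack=0)
Line 9: ['cloud', 'robot', 'brick'] (min_width=17, slack=2)
Line 10: ['violin'] (min_width=6, slack=13)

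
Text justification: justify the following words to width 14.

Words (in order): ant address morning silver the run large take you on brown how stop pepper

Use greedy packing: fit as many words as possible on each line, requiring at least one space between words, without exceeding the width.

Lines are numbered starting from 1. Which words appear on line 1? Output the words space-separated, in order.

Line 1: ['ant', 'address'] (min_width=11, slack=3)
Line 2: ['morning', 'silver'] (min_width=14, slack=0)
Line 3: ['the', 'run', 'large'] (min_width=13, slack=1)
Line 4: ['take', 'you', 'on'] (min_width=11, slack=3)
Line 5: ['brown', 'how', 'stop'] (min_width=14, slack=0)
Line 6: ['pepper'] (min_width=6, slack=8)

Answer: ant address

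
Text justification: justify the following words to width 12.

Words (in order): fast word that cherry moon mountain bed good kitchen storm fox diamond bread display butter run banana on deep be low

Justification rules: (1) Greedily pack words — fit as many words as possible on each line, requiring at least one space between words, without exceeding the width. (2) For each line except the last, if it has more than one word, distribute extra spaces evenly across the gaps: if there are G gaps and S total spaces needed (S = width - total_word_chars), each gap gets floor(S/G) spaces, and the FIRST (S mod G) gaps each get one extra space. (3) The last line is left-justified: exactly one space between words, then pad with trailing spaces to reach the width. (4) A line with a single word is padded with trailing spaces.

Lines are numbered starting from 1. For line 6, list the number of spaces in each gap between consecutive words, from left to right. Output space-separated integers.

Answer: 4

Derivation:
Line 1: ['fast', 'word'] (min_width=9, slack=3)
Line 2: ['that', 'cherry'] (min_width=11, slack=1)
Line 3: ['moon'] (min_width=4, slack=8)
Line 4: ['mountain', 'bed'] (min_width=12, slack=0)
Line 5: ['good', 'kitchen'] (min_width=12, slack=0)
Line 6: ['storm', 'fox'] (min_width=9, slack=3)
Line 7: ['diamond'] (min_width=7, slack=5)
Line 8: ['bread'] (min_width=5, slack=7)
Line 9: ['display'] (min_width=7, slack=5)
Line 10: ['butter', 'run'] (min_width=10, slack=2)
Line 11: ['banana', 'on'] (min_width=9, slack=3)
Line 12: ['deep', 'be', 'low'] (min_width=11, slack=1)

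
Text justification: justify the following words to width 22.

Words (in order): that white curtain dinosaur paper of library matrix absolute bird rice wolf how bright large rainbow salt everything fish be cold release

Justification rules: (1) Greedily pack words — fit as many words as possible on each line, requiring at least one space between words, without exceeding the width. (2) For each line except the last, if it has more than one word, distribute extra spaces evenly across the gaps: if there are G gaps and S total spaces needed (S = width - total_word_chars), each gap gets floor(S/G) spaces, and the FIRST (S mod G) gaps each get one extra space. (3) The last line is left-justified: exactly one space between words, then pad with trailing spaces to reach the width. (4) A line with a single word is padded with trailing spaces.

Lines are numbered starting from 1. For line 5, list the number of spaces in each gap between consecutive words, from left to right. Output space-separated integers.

Line 1: ['that', 'white', 'curtain'] (min_width=18, slack=4)
Line 2: ['dinosaur', 'paper', 'of'] (min_width=17, slack=5)
Line 3: ['library', 'matrix'] (min_width=14, slack=8)
Line 4: ['absolute', 'bird', 'rice'] (min_width=18, slack=4)
Line 5: ['wolf', 'how', 'bright', 'large'] (min_width=21, slack=1)
Line 6: ['rainbow', 'salt'] (min_width=12, slack=10)
Line 7: ['everything', 'fish', 'be'] (min_width=18, slack=4)
Line 8: ['cold', 'release'] (min_width=12, slack=10)

Answer: 2 1 1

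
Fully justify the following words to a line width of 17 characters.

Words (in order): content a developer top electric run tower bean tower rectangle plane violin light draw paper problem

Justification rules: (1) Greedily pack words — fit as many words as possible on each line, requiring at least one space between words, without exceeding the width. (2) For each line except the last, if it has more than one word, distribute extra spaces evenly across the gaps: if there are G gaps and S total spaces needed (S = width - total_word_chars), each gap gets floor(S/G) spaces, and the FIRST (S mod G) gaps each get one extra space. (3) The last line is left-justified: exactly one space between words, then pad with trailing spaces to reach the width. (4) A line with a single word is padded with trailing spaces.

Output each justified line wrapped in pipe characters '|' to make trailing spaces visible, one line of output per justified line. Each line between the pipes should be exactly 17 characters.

Answer: |content         a|
|developer     top|
|electric      run|
|tower  bean tower|
|rectangle   plane|
|violin light draw|
|paper problem    |

Derivation:
Line 1: ['content', 'a'] (min_width=9, slack=8)
Line 2: ['developer', 'top'] (min_width=13, slack=4)
Line 3: ['electric', 'run'] (min_width=12, slack=5)
Line 4: ['tower', 'bean', 'tower'] (min_width=16, slack=1)
Line 5: ['rectangle', 'plane'] (min_width=15, slack=2)
Line 6: ['violin', 'light', 'draw'] (min_width=17, slack=0)
Line 7: ['paper', 'problem'] (min_width=13, slack=4)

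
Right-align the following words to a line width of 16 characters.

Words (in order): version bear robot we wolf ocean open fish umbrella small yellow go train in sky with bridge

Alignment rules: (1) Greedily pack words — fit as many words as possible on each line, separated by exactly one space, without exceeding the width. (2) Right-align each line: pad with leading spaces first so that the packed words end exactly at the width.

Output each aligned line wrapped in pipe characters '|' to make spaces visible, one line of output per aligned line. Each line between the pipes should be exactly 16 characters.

Line 1: ['version', 'bear'] (min_width=12, slack=4)
Line 2: ['robot', 'we', 'wolf'] (min_width=13, slack=3)
Line 3: ['ocean', 'open', 'fish'] (min_width=15, slack=1)
Line 4: ['umbrella', 'small'] (min_width=14, slack=2)
Line 5: ['yellow', 'go', 'train'] (min_width=15, slack=1)
Line 6: ['in', 'sky', 'with'] (min_width=11, slack=5)
Line 7: ['bridge'] (min_width=6, slack=10)

Answer: |    version bear|
|   robot we wolf|
| ocean open fish|
|  umbrella small|
| yellow go train|
|     in sky with|
|          bridge|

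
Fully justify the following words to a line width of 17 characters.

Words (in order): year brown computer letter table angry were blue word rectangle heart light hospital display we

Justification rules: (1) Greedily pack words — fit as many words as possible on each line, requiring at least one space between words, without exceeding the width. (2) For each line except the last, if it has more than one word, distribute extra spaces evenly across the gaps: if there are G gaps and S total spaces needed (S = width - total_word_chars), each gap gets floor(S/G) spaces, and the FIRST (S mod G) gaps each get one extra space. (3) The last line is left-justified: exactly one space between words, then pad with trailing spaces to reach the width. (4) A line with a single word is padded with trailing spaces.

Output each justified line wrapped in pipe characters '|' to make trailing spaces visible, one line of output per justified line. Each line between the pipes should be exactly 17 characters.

Line 1: ['year', 'brown'] (min_width=10, slack=7)
Line 2: ['computer', 'letter'] (min_width=15, slack=2)
Line 3: ['table', 'angry', 'were'] (min_width=16, slack=1)
Line 4: ['blue', 'word'] (min_width=9, slack=8)
Line 5: ['rectangle', 'heart'] (min_width=15, slack=2)
Line 6: ['light', 'hospital'] (min_width=14, slack=3)
Line 7: ['display', 'we'] (min_width=10, slack=7)

Answer: |year        brown|
|computer   letter|
|table  angry were|
|blue         word|
|rectangle   heart|
|light    hospital|
|display we       |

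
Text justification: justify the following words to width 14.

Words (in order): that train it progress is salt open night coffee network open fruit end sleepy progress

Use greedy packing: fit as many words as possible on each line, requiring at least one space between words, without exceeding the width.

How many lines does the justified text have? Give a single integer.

Line 1: ['that', 'train', 'it'] (min_width=13, slack=1)
Line 2: ['progress', 'is'] (min_width=11, slack=3)
Line 3: ['salt', 'open'] (min_width=9, slack=5)
Line 4: ['night', 'coffee'] (min_width=12, slack=2)
Line 5: ['network', 'open'] (min_width=12, slack=2)
Line 6: ['fruit', 'end'] (min_width=9, slack=5)
Line 7: ['sleepy'] (min_width=6, slack=8)
Line 8: ['progress'] (min_width=8, slack=6)
Total lines: 8

Answer: 8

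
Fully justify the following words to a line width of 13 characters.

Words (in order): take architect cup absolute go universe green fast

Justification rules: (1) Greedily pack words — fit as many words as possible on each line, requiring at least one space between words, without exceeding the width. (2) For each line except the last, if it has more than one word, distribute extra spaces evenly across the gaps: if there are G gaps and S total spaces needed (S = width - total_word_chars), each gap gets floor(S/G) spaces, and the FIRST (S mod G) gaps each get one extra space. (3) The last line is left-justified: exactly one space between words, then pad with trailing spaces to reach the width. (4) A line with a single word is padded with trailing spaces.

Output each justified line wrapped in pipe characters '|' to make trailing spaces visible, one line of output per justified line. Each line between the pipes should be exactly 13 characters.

Line 1: ['take'] (min_width=4, slack=9)
Line 2: ['architect', 'cup'] (min_width=13, slack=0)
Line 3: ['absolute', 'go'] (min_width=11, slack=2)
Line 4: ['universe'] (min_width=8, slack=5)
Line 5: ['green', 'fast'] (min_width=10, slack=3)

Answer: |take         |
|architect cup|
|absolute   go|
|universe     |
|green fast   |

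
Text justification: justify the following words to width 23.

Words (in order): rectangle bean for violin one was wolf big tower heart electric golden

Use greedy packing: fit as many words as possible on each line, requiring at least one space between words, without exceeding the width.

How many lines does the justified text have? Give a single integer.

Answer: 4

Derivation:
Line 1: ['rectangle', 'bean', 'for'] (min_width=18, slack=5)
Line 2: ['violin', 'one', 'was', 'wolf', 'big'] (min_width=23, slack=0)
Line 3: ['tower', 'heart', 'electric'] (min_width=20, slack=3)
Line 4: ['golden'] (min_width=6, slack=17)
Total lines: 4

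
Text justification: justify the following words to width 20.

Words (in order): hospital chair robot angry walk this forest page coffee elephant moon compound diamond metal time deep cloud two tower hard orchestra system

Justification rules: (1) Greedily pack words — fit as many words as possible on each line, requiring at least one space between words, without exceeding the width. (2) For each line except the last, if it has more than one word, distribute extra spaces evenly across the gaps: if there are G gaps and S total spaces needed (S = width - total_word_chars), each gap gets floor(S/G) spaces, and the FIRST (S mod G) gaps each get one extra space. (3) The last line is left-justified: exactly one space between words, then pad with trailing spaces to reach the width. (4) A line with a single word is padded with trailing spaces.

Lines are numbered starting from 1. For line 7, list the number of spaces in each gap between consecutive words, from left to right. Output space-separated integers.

Line 1: ['hospital', 'chair', 'robot'] (min_width=20, slack=0)
Line 2: ['angry', 'walk', 'this'] (min_width=15, slack=5)
Line 3: ['forest', 'page', 'coffee'] (min_width=18, slack=2)
Line 4: ['elephant', 'moon'] (min_width=13, slack=7)
Line 5: ['compound', 'diamond'] (min_width=16, slack=4)
Line 6: ['metal', 'time', 'deep'] (min_width=15, slack=5)
Line 7: ['cloud', 'two', 'tower', 'hard'] (min_width=20, slack=0)
Line 8: ['orchestra', 'system'] (min_width=16, slack=4)

Answer: 1 1 1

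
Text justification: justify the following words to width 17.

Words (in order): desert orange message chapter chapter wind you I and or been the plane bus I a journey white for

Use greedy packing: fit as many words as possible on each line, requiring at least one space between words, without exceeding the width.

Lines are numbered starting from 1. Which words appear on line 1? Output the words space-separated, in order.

Answer: desert orange

Derivation:
Line 1: ['desert', 'orange'] (min_width=13, slack=4)
Line 2: ['message', 'chapter'] (min_width=15, slack=2)
Line 3: ['chapter', 'wind', 'you'] (min_width=16, slack=1)
Line 4: ['I', 'and', 'or', 'been', 'the'] (min_width=17, slack=0)
Line 5: ['plane', 'bus', 'I', 'a'] (min_width=13, slack=4)
Line 6: ['journey', 'white', 'for'] (min_width=17, slack=0)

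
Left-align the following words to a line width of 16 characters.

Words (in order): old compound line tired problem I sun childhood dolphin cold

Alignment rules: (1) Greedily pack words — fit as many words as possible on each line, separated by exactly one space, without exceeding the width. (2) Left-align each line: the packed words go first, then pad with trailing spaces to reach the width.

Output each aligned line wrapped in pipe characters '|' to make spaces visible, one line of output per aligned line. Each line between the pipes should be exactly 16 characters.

Answer: |old compound    |
|line tired      |
|problem I sun   |
|childhood       |
|dolphin cold    |

Derivation:
Line 1: ['old', 'compound'] (min_width=12, slack=4)
Line 2: ['line', 'tired'] (min_width=10, slack=6)
Line 3: ['problem', 'I', 'sun'] (min_width=13, slack=3)
Line 4: ['childhood'] (min_width=9, slack=7)
Line 5: ['dolphin', 'cold'] (min_width=12, slack=4)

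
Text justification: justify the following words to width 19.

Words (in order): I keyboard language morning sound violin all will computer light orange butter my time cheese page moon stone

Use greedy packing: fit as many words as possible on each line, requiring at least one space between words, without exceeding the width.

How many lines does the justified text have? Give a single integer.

Answer: 7

Derivation:
Line 1: ['I', 'keyboard', 'language'] (min_width=19, slack=0)
Line 2: ['morning', 'sound'] (min_width=13, slack=6)
Line 3: ['violin', 'all', 'will'] (min_width=15, slack=4)
Line 4: ['computer', 'light'] (min_width=14, slack=5)
Line 5: ['orange', 'butter', 'my'] (min_width=16, slack=3)
Line 6: ['time', 'cheese', 'page'] (min_width=16, slack=3)
Line 7: ['moon', 'stone'] (min_width=10, slack=9)
Total lines: 7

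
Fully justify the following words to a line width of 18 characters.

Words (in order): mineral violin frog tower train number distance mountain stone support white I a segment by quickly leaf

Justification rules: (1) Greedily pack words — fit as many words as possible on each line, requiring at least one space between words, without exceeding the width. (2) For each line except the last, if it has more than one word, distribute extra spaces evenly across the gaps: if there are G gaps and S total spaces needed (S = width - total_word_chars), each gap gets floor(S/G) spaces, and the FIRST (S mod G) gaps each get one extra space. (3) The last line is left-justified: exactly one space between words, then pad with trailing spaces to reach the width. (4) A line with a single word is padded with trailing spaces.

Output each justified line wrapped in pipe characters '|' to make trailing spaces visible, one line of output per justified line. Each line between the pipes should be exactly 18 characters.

Answer: |mineral     violin|
|frog  tower  train|
|number    distance|
|mountain     stone|
|support  white I a|
|segment by quickly|
|leaf              |

Derivation:
Line 1: ['mineral', 'violin'] (min_width=14, slack=4)
Line 2: ['frog', 'tower', 'train'] (min_width=16, slack=2)
Line 3: ['number', 'distance'] (min_width=15, slack=3)
Line 4: ['mountain', 'stone'] (min_width=14, slack=4)
Line 5: ['support', 'white', 'I', 'a'] (min_width=17, slack=1)
Line 6: ['segment', 'by', 'quickly'] (min_width=18, slack=0)
Line 7: ['leaf'] (min_width=4, slack=14)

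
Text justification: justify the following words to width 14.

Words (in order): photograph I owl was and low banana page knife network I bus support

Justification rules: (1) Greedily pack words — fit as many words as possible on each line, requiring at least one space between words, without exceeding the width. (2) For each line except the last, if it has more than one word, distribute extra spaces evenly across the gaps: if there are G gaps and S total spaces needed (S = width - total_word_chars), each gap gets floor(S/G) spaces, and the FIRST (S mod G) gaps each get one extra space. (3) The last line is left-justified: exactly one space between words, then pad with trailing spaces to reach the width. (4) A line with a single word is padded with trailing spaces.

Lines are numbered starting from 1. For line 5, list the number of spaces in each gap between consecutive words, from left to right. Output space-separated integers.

Line 1: ['photograph', 'I'] (min_width=12, slack=2)
Line 2: ['owl', 'was', 'and'] (min_width=11, slack=3)
Line 3: ['low', 'banana'] (min_width=10, slack=4)
Line 4: ['page', 'knife'] (min_width=10, slack=4)
Line 5: ['network', 'I', 'bus'] (min_width=13, slack=1)
Line 6: ['support'] (min_width=7, slack=7)

Answer: 2 1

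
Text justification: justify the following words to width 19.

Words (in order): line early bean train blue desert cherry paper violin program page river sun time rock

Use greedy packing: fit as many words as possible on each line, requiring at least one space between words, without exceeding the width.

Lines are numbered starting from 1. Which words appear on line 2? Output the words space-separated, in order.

Line 1: ['line', 'early', 'bean'] (min_width=15, slack=4)
Line 2: ['train', 'blue', 'desert'] (min_width=17, slack=2)
Line 3: ['cherry', 'paper', 'violin'] (min_width=19, slack=0)
Line 4: ['program', 'page', 'river'] (min_width=18, slack=1)
Line 5: ['sun', 'time', 'rock'] (min_width=13, slack=6)

Answer: train blue desert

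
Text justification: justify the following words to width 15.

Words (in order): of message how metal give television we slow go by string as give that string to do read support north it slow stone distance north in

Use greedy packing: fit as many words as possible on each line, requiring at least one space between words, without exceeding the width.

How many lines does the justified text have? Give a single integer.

Line 1: ['of', 'message', 'how'] (min_width=14, slack=1)
Line 2: ['metal', 'give'] (min_width=10, slack=5)
Line 3: ['television', 'we'] (min_width=13, slack=2)
Line 4: ['slow', 'go', 'by'] (min_width=10, slack=5)
Line 5: ['string', 'as', 'give'] (min_width=14, slack=1)
Line 6: ['that', 'string', 'to'] (min_width=14, slack=1)
Line 7: ['do', 'read', 'support'] (min_width=15, slack=0)
Line 8: ['north', 'it', 'slow'] (min_width=13, slack=2)
Line 9: ['stone', 'distance'] (min_width=14, slack=1)
Line 10: ['north', 'in'] (min_width=8, slack=7)
Total lines: 10

Answer: 10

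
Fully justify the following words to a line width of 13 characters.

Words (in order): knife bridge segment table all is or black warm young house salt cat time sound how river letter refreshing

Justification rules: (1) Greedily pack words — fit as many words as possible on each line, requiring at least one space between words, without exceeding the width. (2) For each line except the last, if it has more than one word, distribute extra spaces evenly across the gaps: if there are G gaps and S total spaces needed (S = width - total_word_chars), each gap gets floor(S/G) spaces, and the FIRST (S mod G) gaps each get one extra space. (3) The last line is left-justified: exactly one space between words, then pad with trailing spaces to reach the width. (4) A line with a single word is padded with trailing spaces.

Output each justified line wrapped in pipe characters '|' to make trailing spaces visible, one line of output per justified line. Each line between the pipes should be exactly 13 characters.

Answer: |knife  bridge|
|segment table|
|all   is   or|
|black    warm|
|young   house|
|salt cat time|
|sound     how|
|river  letter|
|refreshing   |

Derivation:
Line 1: ['knife', 'bridge'] (min_width=12, slack=1)
Line 2: ['segment', 'table'] (min_width=13, slack=0)
Line 3: ['all', 'is', 'or'] (min_width=9, slack=4)
Line 4: ['black', 'warm'] (min_width=10, slack=3)
Line 5: ['young', 'house'] (min_width=11, slack=2)
Line 6: ['salt', 'cat', 'time'] (min_width=13, slack=0)
Line 7: ['sound', 'how'] (min_width=9, slack=4)
Line 8: ['river', 'letter'] (min_width=12, slack=1)
Line 9: ['refreshing'] (min_width=10, slack=3)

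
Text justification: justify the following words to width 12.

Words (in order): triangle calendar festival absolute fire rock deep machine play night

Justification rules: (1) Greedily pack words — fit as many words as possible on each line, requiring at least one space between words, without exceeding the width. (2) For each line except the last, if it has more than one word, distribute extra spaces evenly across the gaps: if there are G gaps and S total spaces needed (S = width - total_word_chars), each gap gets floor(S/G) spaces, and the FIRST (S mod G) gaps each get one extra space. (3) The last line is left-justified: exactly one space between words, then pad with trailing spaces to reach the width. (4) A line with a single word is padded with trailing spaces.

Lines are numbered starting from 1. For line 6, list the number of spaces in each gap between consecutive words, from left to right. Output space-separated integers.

Line 1: ['triangle'] (min_width=8, slack=4)
Line 2: ['calendar'] (min_width=8, slack=4)
Line 3: ['festival'] (min_width=8, slack=4)
Line 4: ['absolute'] (min_width=8, slack=4)
Line 5: ['fire', 'rock'] (min_width=9, slack=3)
Line 6: ['deep', 'machine'] (min_width=12, slack=0)
Line 7: ['play', 'night'] (min_width=10, slack=2)

Answer: 1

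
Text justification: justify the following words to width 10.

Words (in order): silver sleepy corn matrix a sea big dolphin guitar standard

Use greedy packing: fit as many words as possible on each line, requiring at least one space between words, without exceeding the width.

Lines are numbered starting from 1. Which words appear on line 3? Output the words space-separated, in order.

Answer: corn

Derivation:
Line 1: ['silver'] (min_width=6, slack=4)
Line 2: ['sleepy'] (min_width=6, slack=4)
Line 3: ['corn'] (min_width=4, slack=6)
Line 4: ['matrix', 'a'] (min_width=8, slack=2)
Line 5: ['sea', 'big'] (min_width=7, slack=3)
Line 6: ['dolphin'] (min_width=7, slack=3)
Line 7: ['guitar'] (min_width=6, slack=4)
Line 8: ['standard'] (min_width=8, slack=2)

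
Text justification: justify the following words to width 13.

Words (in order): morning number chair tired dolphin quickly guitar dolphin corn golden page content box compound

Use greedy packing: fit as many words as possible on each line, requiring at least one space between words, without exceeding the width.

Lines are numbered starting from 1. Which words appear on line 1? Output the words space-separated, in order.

Answer: morning

Derivation:
Line 1: ['morning'] (min_width=7, slack=6)
Line 2: ['number', 'chair'] (min_width=12, slack=1)
Line 3: ['tired', 'dolphin'] (min_width=13, slack=0)
Line 4: ['quickly'] (min_width=7, slack=6)
Line 5: ['guitar'] (min_width=6, slack=7)
Line 6: ['dolphin', 'corn'] (min_width=12, slack=1)
Line 7: ['golden', 'page'] (min_width=11, slack=2)
Line 8: ['content', 'box'] (min_width=11, slack=2)
Line 9: ['compound'] (min_width=8, slack=5)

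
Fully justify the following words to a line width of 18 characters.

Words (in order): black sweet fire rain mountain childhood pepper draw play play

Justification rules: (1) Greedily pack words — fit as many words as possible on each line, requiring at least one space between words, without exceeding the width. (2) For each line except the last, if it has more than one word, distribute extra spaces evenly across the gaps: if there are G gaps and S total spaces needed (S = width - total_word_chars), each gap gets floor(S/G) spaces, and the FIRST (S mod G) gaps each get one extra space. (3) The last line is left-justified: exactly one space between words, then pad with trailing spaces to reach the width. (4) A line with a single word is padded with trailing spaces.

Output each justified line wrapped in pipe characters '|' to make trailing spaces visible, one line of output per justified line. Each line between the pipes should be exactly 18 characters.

Answer: |black  sweet  fire|
|rain      mountain|
|childhood   pepper|
|draw play play    |

Derivation:
Line 1: ['black', 'sweet', 'fire'] (min_width=16, slack=2)
Line 2: ['rain', 'mountain'] (min_width=13, slack=5)
Line 3: ['childhood', 'pepper'] (min_width=16, slack=2)
Line 4: ['draw', 'play', 'play'] (min_width=14, slack=4)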